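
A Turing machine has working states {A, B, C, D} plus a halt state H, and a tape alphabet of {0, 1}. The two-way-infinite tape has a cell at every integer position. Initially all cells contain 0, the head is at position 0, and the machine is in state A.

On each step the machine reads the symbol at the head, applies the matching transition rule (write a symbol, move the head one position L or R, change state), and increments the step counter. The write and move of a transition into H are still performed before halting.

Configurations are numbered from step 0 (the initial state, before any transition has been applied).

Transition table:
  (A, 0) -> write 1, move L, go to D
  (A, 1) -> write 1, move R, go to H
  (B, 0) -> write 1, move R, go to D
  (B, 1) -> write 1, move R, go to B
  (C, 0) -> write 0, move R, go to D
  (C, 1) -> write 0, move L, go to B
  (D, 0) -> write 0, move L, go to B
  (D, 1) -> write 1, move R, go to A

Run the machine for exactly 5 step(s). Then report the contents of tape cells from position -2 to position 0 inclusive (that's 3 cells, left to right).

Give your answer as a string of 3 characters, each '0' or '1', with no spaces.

Step 1: in state A at pos 0, read 0 -> (A,0)->write 1,move L,goto D. Now: state=D, head=-1, tape[-2..1]=0010 (head:  ^)
Step 2: in state D at pos -1, read 0 -> (D,0)->write 0,move L,goto B. Now: state=B, head=-2, tape[-3..1]=00010 (head:  ^)
Step 3: in state B at pos -2, read 0 -> (B,0)->write 1,move R,goto D. Now: state=D, head=-1, tape[-3..1]=01010 (head:   ^)
Step 4: in state D at pos -1, read 0 -> (D,0)->write 0,move L,goto B. Now: state=B, head=-2, tape[-3..1]=01010 (head:  ^)
Step 5: in state B at pos -2, read 1 -> (B,1)->write 1,move R,goto B. Now: state=B, head=-1, tape[-3..1]=01010 (head:   ^)

Answer: 101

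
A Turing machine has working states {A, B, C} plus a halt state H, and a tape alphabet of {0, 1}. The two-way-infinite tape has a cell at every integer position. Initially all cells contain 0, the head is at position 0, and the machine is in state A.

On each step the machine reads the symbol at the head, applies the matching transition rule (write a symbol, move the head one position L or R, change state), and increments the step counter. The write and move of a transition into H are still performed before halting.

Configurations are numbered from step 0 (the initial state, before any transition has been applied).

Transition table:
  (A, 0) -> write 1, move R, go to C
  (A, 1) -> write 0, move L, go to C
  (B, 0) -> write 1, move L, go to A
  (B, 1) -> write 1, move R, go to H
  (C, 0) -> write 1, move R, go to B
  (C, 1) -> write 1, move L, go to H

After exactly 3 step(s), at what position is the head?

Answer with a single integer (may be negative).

Step 1: in state A at pos 0, read 0 -> (A,0)->write 1,move R,goto C. Now: state=C, head=1, tape[-1..2]=0100 (head:   ^)
Step 2: in state C at pos 1, read 0 -> (C,0)->write 1,move R,goto B. Now: state=B, head=2, tape[-1..3]=01100 (head:    ^)
Step 3: in state B at pos 2, read 0 -> (B,0)->write 1,move L,goto A. Now: state=A, head=1, tape[-1..3]=01110 (head:   ^)

Answer: 1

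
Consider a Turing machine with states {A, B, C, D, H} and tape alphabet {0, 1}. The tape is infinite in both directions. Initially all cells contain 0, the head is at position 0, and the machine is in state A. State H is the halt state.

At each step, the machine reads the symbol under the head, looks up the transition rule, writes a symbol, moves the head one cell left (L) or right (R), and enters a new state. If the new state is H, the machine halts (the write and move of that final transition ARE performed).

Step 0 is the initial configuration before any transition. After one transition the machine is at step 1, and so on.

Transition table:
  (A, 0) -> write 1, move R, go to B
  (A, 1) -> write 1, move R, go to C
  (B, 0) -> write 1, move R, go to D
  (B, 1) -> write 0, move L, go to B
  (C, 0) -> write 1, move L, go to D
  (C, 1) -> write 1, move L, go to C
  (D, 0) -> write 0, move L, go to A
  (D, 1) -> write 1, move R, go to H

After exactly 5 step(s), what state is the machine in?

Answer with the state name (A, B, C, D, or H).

Step 1: in state A at pos 0, read 0 -> (A,0)->write 1,move R,goto B. Now: state=B, head=1, tape[-1..2]=0100 (head:   ^)
Step 2: in state B at pos 1, read 0 -> (B,0)->write 1,move R,goto D. Now: state=D, head=2, tape[-1..3]=01100 (head:    ^)
Step 3: in state D at pos 2, read 0 -> (D,0)->write 0,move L,goto A. Now: state=A, head=1, tape[-1..3]=01100 (head:   ^)
Step 4: in state A at pos 1, read 1 -> (A,1)->write 1,move R,goto C. Now: state=C, head=2, tape[-1..3]=01100 (head:    ^)
Step 5: in state C at pos 2, read 0 -> (C,0)->write 1,move L,goto D. Now: state=D, head=1, tape[-1..3]=01110 (head:   ^)

Answer: D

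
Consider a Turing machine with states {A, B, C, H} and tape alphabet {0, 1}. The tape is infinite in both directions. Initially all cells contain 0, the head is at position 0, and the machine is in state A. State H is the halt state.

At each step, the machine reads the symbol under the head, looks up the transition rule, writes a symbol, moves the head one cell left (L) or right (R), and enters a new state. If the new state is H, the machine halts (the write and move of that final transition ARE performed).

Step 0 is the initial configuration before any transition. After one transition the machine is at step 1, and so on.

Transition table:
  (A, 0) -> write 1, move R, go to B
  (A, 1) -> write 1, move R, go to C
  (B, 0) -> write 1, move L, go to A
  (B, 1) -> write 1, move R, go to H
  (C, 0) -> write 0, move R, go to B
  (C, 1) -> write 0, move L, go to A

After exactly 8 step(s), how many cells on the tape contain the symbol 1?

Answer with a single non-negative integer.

Answer: 3

Derivation:
Step 1: in state A at pos 0, read 0 -> (A,0)->write 1,move R,goto B. Now: state=B, head=1, tape[-1..2]=0100 (head:   ^)
Step 2: in state B at pos 1, read 0 -> (B,0)->write 1,move L,goto A. Now: state=A, head=0, tape[-1..2]=0110 (head:  ^)
Step 3: in state A at pos 0, read 1 -> (A,1)->write 1,move R,goto C. Now: state=C, head=1, tape[-1..2]=0110 (head:   ^)
Step 4: in state C at pos 1, read 1 -> (C,1)->write 0,move L,goto A. Now: state=A, head=0, tape[-1..2]=0100 (head:  ^)
Step 5: in state A at pos 0, read 1 -> (A,1)->write 1,move R,goto C. Now: state=C, head=1, tape[-1..2]=0100 (head:   ^)
Step 6: in state C at pos 1, read 0 -> (C,0)->write 0,move R,goto B. Now: state=B, head=2, tape[-1..3]=01000 (head:    ^)
Step 7: in state B at pos 2, read 0 -> (B,0)->write 1,move L,goto A. Now: state=A, head=1, tape[-1..3]=01010 (head:   ^)
Step 8: in state A at pos 1, read 0 -> (A,0)->write 1,move R,goto B. Now: state=B, head=2, tape[-1..3]=01110 (head:    ^)
Cells containing 1 after step 8: {0, 1, 2} -> 3 cell(s)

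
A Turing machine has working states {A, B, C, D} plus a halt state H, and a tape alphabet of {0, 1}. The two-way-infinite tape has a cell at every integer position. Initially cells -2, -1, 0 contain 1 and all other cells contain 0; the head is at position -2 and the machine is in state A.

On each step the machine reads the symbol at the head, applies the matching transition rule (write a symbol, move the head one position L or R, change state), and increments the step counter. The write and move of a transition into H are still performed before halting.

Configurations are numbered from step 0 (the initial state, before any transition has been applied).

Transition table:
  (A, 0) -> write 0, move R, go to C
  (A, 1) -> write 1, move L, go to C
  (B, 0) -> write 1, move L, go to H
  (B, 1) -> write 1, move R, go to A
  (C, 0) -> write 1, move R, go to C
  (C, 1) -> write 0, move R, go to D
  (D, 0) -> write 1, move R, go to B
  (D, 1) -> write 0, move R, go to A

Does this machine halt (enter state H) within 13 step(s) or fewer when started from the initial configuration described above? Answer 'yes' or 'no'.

Answer: yes

Derivation:
Step 1: in state A at pos -2, read 1 -> (A,1)->write 1,move L,goto C. Now: state=C, head=-3, tape[-4..1]=001110 (head:  ^)
Step 2: in state C at pos -3, read 0 -> (C,0)->write 1,move R,goto C. Now: state=C, head=-2, tape[-4..1]=011110 (head:   ^)
Step 3: in state C at pos -2, read 1 -> (C,1)->write 0,move R,goto D. Now: state=D, head=-1, tape[-4..1]=010110 (head:    ^)
Step 4: in state D at pos -1, read 1 -> (D,1)->write 0,move R,goto A. Now: state=A, head=0, tape[-4..1]=010010 (head:     ^)
Step 5: in state A at pos 0, read 1 -> (A,1)->write 1,move L,goto C. Now: state=C, head=-1, tape[-4..1]=010010 (head:    ^)
Step 6: in state C at pos -1, read 0 -> (C,0)->write 1,move R,goto C. Now: state=C, head=0, tape[-4..1]=010110 (head:     ^)
Step 7: in state C at pos 0, read 1 -> (C,1)->write 0,move R,goto D. Now: state=D, head=1, tape[-4..2]=0101000 (head:      ^)
Step 8: in state D at pos 1, read 0 -> (D,0)->write 1,move R,goto B. Now: state=B, head=2, tape[-4..3]=01010100 (head:       ^)
Step 9: in state B at pos 2, read 0 -> (B,0)->write 1,move L,goto H. Now: state=H, head=1, tape[-4..3]=01010110 (head:      ^)
State H reached at step 9; 9 <= 13 -> yes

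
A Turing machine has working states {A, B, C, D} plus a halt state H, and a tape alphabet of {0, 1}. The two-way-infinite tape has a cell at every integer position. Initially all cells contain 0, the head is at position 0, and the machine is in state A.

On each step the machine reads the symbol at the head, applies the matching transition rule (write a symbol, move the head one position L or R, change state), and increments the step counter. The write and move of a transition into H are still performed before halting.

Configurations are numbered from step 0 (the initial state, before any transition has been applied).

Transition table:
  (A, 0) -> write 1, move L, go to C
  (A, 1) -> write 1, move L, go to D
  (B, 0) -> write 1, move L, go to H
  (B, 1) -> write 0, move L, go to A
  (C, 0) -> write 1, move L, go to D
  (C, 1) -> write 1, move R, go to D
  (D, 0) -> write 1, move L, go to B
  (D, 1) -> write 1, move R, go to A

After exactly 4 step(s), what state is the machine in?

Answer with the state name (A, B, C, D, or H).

Answer: H

Derivation:
Step 1: in state A at pos 0, read 0 -> (A,0)->write 1,move L,goto C. Now: state=C, head=-1, tape[-2..1]=0010 (head:  ^)
Step 2: in state C at pos -1, read 0 -> (C,0)->write 1,move L,goto D. Now: state=D, head=-2, tape[-3..1]=00110 (head:  ^)
Step 3: in state D at pos -2, read 0 -> (D,0)->write 1,move L,goto B. Now: state=B, head=-3, tape[-4..1]=001110 (head:  ^)
Step 4: in state B at pos -3, read 0 -> (B,0)->write 1,move L,goto H. Now: state=H, head=-4, tape[-5..1]=0011110 (head:  ^)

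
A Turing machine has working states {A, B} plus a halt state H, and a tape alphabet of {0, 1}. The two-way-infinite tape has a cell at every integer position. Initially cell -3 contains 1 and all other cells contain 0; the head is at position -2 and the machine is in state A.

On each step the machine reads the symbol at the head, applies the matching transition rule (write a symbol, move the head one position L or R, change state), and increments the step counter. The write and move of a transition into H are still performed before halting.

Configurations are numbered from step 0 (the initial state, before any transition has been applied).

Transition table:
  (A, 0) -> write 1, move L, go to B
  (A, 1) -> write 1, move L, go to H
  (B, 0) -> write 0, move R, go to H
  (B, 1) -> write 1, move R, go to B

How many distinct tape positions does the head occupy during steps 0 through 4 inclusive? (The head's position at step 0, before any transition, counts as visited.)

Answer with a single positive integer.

Answer: 4

Derivation:
Step 1: in state A at pos -2, read 0 -> (A,0)->write 1,move L,goto B. Now: state=B, head=-3, tape[-4..-1]=0110 (head:  ^)
Step 2: in state B at pos -3, read 1 -> (B,1)->write 1,move R,goto B. Now: state=B, head=-2, tape[-4..-1]=0110 (head:   ^)
Step 3: in state B at pos -2, read 1 -> (B,1)->write 1,move R,goto B. Now: state=B, head=-1, tape[-4..0]=01100 (head:    ^)
Step 4: in state B at pos -1, read 0 -> (B,0)->write 0,move R,goto H. Now: state=H, head=0, tape[-4..1]=011000 (head:     ^)
Head positions at steps 0..4: starting at -2, distinct positions visited = {-3, -2, -1, 0} -> 4 position(s)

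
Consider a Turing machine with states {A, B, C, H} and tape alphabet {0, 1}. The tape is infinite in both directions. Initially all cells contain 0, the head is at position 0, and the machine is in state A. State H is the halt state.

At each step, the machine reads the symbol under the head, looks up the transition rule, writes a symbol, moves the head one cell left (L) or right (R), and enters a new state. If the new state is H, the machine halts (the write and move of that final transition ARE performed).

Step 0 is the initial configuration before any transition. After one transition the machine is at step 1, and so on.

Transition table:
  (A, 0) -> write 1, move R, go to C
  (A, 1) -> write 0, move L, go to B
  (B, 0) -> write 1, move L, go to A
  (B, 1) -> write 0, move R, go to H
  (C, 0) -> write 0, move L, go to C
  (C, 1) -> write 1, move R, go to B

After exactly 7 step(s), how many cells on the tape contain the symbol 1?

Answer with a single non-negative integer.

Step 1: in state A at pos 0, read 0 -> (A,0)->write 1,move R,goto C. Now: state=C, head=1, tape[-1..2]=0100 (head:   ^)
Step 2: in state C at pos 1, read 0 -> (C,0)->write 0,move L,goto C. Now: state=C, head=0, tape[-1..2]=0100 (head:  ^)
Step 3: in state C at pos 0, read 1 -> (C,1)->write 1,move R,goto B. Now: state=B, head=1, tape[-1..2]=0100 (head:   ^)
Step 4: in state B at pos 1, read 0 -> (B,0)->write 1,move L,goto A. Now: state=A, head=0, tape[-1..2]=0110 (head:  ^)
Step 5: in state A at pos 0, read 1 -> (A,1)->write 0,move L,goto B. Now: state=B, head=-1, tape[-2..2]=00010 (head:  ^)
Step 6: in state B at pos -1, read 0 -> (B,0)->write 1,move L,goto A. Now: state=A, head=-2, tape[-3..2]=001010 (head:  ^)
Step 7: in state A at pos -2, read 0 -> (A,0)->write 1,move R,goto C. Now: state=C, head=-1, tape[-3..2]=011010 (head:   ^)
Cells containing 1 after step 7: {-2, -1, 1} -> 3 cell(s)

Answer: 3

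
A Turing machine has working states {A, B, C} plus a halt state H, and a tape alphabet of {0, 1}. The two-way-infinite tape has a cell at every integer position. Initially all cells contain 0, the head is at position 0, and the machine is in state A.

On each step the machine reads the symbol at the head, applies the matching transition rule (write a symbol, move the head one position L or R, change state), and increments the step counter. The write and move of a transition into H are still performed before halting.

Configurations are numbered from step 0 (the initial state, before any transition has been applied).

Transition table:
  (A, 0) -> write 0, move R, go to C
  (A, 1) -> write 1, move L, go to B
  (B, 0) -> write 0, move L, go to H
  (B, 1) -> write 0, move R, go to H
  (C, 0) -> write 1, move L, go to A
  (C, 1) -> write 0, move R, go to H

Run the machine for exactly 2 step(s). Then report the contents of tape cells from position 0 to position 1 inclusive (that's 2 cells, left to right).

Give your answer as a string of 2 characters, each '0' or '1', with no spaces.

Step 1: in state A at pos 0, read 0 -> (A,0)->write 0,move R,goto C. Now: state=C, head=1, tape[-1..2]=0000 (head:   ^)
Step 2: in state C at pos 1, read 0 -> (C,0)->write 1,move L,goto A. Now: state=A, head=0, tape[-1..2]=0010 (head:  ^)

Answer: 01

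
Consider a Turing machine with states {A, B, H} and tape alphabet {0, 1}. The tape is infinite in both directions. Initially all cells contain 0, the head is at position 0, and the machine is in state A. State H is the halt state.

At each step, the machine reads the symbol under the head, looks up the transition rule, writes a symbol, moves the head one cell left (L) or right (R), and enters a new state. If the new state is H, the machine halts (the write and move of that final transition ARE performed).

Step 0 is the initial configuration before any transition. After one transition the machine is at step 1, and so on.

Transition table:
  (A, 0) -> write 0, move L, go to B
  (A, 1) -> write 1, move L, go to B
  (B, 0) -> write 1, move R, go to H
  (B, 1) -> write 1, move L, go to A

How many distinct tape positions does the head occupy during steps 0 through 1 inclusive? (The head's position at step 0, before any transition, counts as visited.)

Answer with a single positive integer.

Answer: 2

Derivation:
Step 1: in state A at pos 0, read 0 -> (A,0)->write 0,move L,goto B. Now: state=B, head=-1, tape[-2..1]=0000 (head:  ^)
Head positions at steps 0..1: starting at 0, distinct positions visited = {-1, 0} -> 2 position(s)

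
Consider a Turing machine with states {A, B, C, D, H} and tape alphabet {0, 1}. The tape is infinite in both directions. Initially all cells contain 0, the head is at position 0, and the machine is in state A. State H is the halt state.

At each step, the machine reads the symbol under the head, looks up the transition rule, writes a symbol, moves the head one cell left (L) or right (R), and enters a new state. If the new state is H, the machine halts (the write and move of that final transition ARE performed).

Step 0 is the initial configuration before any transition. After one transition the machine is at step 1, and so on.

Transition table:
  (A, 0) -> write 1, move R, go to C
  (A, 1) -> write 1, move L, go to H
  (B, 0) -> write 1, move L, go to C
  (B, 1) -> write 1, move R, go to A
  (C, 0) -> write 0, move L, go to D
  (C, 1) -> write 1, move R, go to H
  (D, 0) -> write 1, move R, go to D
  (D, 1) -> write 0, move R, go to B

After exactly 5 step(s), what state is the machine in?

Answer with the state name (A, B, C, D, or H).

Step 1: in state A at pos 0, read 0 -> (A,0)->write 1,move R,goto C. Now: state=C, head=1, tape[-1..2]=0100 (head:   ^)
Step 2: in state C at pos 1, read 0 -> (C,0)->write 0,move L,goto D. Now: state=D, head=0, tape[-1..2]=0100 (head:  ^)
Step 3: in state D at pos 0, read 1 -> (D,1)->write 0,move R,goto B. Now: state=B, head=1, tape[-1..2]=0000 (head:   ^)
Step 4: in state B at pos 1, read 0 -> (B,0)->write 1,move L,goto C. Now: state=C, head=0, tape[-1..2]=0010 (head:  ^)
Step 5: in state C at pos 0, read 0 -> (C,0)->write 0,move L,goto D. Now: state=D, head=-1, tape[-2..2]=00010 (head:  ^)

Answer: D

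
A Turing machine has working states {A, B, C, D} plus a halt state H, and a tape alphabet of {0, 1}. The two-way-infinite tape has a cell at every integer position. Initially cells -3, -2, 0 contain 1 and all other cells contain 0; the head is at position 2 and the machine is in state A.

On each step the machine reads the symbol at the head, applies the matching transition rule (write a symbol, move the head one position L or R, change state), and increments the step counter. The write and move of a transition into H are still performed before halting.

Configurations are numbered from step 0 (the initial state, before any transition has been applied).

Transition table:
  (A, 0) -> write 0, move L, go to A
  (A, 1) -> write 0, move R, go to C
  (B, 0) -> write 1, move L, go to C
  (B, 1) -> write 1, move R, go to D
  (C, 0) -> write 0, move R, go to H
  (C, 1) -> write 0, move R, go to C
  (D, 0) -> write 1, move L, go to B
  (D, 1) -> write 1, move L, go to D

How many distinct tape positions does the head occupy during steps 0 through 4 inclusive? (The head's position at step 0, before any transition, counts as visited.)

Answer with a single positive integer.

Answer: 3

Derivation:
Step 1: in state A at pos 2, read 0 -> (A,0)->write 0,move L,goto A. Now: state=A, head=1, tape[-4..3]=01101000 (head:      ^)
Step 2: in state A at pos 1, read 0 -> (A,0)->write 0,move L,goto A. Now: state=A, head=0, tape[-4..3]=01101000 (head:     ^)
Step 3: in state A at pos 0, read 1 -> (A,1)->write 0,move R,goto C. Now: state=C, head=1, tape[-4..3]=01100000 (head:      ^)
Step 4: in state C at pos 1, read 0 -> (C,0)->write 0,move R,goto H. Now: state=H, head=2, tape[-4..3]=01100000 (head:       ^)
Head positions at steps 0..4: starting at 2, distinct positions visited = {0, 1, 2} -> 3 position(s)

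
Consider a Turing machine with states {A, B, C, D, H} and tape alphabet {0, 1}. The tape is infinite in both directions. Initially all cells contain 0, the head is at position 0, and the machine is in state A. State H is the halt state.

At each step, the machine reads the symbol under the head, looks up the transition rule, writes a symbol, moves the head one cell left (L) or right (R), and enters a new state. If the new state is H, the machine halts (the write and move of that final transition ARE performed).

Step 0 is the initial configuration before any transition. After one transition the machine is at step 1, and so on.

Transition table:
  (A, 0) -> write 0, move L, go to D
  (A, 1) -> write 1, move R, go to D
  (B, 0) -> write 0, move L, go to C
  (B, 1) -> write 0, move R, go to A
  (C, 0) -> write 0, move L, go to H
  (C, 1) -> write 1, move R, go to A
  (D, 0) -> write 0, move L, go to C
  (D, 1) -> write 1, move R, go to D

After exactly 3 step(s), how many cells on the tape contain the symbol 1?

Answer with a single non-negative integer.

Step 1: in state A at pos 0, read 0 -> (A,0)->write 0,move L,goto D. Now: state=D, head=-1, tape[-2..1]=0000 (head:  ^)
Step 2: in state D at pos -1, read 0 -> (D,0)->write 0,move L,goto C. Now: state=C, head=-2, tape[-3..1]=00000 (head:  ^)
Step 3: in state C at pos -2, read 0 -> (C,0)->write 0,move L,goto H. Now: state=H, head=-3, tape[-4..1]=000000 (head:  ^)
No cell contains 1 after step 3 -> 0 cell(s)

Answer: 0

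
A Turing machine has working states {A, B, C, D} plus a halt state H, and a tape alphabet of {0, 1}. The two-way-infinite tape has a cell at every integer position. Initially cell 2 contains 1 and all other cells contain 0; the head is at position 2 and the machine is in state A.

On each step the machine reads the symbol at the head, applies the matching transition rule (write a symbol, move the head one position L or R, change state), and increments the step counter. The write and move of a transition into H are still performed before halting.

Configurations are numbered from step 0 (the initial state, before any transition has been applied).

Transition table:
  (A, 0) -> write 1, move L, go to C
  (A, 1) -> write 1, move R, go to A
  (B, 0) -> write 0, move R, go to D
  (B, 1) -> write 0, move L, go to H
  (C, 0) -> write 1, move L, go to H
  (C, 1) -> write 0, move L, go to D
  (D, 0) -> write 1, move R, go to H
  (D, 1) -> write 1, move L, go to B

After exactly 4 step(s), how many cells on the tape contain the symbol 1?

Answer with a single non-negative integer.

Step 1: in state A at pos 2, read 1 -> (A,1)->write 1,move R,goto A. Now: state=A, head=3, tape[1..4]=0100 (head:   ^)
Step 2: in state A at pos 3, read 0 -> (A,0)->write 1,move L,goto C. Now: state=C, head=2, tape[1..4]=0110 (head:  ^)
Step 3: in state C at pos 2, read 1 -> (C,1)->write 0,move L,goto D. Now: state=D, head=1, tape[0..4]=00010 (head:  ^)
Step 4: in state D at pos 1, read 0 -> (D,0)->write 1,move R,goto H. Now: state=H, head=2, tape[0..4]=01010 (head:   ^)
Cells containing 1 after step 4: {1, 3} -> 2 cell(s)

Answer: 2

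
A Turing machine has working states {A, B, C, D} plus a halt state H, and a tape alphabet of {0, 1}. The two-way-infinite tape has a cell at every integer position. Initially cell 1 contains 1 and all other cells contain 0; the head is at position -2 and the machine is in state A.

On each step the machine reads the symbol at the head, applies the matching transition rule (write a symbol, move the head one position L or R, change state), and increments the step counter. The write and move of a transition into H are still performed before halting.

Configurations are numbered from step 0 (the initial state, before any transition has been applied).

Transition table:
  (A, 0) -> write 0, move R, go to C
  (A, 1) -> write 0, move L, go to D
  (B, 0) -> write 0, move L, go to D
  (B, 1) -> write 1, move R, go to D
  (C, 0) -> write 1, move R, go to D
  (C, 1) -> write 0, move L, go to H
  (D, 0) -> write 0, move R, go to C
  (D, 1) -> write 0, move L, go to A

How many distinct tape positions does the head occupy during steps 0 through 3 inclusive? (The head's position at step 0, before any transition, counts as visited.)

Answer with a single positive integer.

Answer: 4

Derivation:
Step 1: in state A at pos -2, read 0 -> (A,0)->write 0,move R,goto C. Now: state=C, head=-1, tape[-3..2]=000010 (head:   ^)
Step 2: in state C at pos -1, read 0 -> (C,0)->write 1,move R,goto D. Now: state=D, head=0, tape[-3..2]=001010 (head:    ^)
Step 3: in state D at pos 0, read 0 -> (D,0)->write 0,move R,goto C. Now: state=C, head=1, tape[-3..2]=001010 (head:     ^)
Head positions at steps 0..3: starting at -2, distinct positions visited = {-2, -1, 0, 1} -> 4 position(s)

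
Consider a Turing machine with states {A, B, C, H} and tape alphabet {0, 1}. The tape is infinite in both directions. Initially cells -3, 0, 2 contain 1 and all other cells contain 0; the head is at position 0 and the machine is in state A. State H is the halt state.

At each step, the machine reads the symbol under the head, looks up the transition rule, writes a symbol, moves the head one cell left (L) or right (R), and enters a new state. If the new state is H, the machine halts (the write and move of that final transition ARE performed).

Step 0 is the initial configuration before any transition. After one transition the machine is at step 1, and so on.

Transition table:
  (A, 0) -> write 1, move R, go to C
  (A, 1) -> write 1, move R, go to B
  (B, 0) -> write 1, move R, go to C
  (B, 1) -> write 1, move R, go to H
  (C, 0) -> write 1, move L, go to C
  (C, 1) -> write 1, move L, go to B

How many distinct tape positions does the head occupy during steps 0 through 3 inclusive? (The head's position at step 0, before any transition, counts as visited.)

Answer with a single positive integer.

Answer: 3

Derivation:
Step 1: in state A at pos 0, read 1 -> (A,1)->write 1,move R,goto B. Now: state=B, head=1, tape[-4..3]=01001010 (head:      ^)
Step 2: in state B at pos 1, read 0 -> (B,0)->write 1,move R,goto C. Now: state=C, head=2, tape[-4..3]=01001110 (head:       ^)
Step 3: in state C at pos 2, read 1 -> (C,1)->write 1,move L,goto B. Now: state=B, head=1, tape[-4..3]=01001110 (head:      ^)
Head positions at steps 0..3: starting at 0, distinct positions visited = {0, 1, 2} -> 3 position(s)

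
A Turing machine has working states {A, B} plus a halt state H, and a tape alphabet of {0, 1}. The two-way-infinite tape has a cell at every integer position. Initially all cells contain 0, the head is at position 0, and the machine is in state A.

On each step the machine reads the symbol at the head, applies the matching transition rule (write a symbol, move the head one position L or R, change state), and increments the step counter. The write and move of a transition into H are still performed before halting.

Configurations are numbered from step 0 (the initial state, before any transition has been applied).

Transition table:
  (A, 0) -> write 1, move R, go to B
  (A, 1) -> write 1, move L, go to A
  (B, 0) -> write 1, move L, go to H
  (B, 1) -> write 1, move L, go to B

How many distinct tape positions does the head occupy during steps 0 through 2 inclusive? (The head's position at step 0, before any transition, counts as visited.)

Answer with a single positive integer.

Answer: 2

Derivation:
Step 1: in state A at pos 0, read 0 -> (A,0)->write 1,move R,goto B. Now: state=B, head=1, tape[-1..2]=0100 (head:   ^)
Step 2: in state B at pos 1, read 0 -> (B,0)->write 1,move L,goto H. Now: state=H, head=0, tape[-1..2]=0110 (head:  ^)
Head positions at steps 0..2: starting at 0, distinct positions visited = {0, 1} -> 2 position(s)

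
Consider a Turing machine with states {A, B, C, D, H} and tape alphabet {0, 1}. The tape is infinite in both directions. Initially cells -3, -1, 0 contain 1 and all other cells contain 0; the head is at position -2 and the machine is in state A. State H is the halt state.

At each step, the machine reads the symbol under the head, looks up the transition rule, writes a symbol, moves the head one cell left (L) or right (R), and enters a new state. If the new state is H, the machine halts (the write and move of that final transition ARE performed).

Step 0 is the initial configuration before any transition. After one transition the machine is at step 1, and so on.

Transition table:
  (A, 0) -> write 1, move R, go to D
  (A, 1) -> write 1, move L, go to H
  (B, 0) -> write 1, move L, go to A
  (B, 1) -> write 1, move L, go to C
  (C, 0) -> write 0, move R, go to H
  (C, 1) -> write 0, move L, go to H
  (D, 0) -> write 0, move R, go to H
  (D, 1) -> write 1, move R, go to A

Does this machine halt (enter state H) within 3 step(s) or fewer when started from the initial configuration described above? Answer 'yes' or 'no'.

Answer: yes

Derivation:
Step 1: in state A at pos -2, read 0 -> (A,0)->write 1,move R,goto D. Now: state=D, head=-1, tape[-4..1]=011110 (head:    ^)
Step 2: in state D at pos -1, read 1 -> (D,1)->write 1,move R,goto A. Now: state=A, head=0, tape[-4..1]=011110 (head:     ^)
Step 3: in state A at pos 0, read 1 -> (A,1)->write 1,move L,goto H. Now: state=H, head=-1, tape[-4..1]=011110 (head:    ^)
State H reached at step 3; 3 <= 3 -> yes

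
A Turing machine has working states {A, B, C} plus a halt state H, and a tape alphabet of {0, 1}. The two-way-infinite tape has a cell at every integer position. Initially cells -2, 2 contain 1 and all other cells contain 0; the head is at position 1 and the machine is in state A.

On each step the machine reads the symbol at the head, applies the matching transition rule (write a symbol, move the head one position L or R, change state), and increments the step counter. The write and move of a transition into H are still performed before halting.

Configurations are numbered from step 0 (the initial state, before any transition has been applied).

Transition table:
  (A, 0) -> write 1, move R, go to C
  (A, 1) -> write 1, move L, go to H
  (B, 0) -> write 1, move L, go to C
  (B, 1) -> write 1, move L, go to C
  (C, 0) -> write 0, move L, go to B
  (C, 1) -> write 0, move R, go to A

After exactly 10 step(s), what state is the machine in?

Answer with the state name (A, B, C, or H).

Step 1: in state A at pos 1, read 0 -> (A,0)->write 1,move R,goto C. Now: state=C, head=2, tape[-3..3]=0100110 (head:      ^)
Step 2: in state C at pos 2, read 1 -> (C,1)->write 0,move R,goto A. Now: state=A, head=3, tape[-3..4]=01001000 (head:       ^)
Step 3: in state A at pos 3, read 0 -> (A,0)->write 1,move R,goto C. Now: state=C, head=4, tape[-3..5]=010010100 (head:        ^)
Step 4: in state C at pos 4, read 0 -> (C,0)->write 0,move L,goto B. Now: state=B, head=3, tape[-3..5]=010010100 (head:       ^)
Step 5: in state B at pos 3, read 1 -> (B,1)->write 1,move L,goto C. Now: state=C, head=2, tape[-3..5]=010010100 (head:      ^)
Step 6: in state C at pos 2, read 0 -> (C,0)->write 0,move L,goto B. Now: state=B, head=1, tape[-3..5]=010010100 (head:     ^)
Step 7: in state B at pos 1, read 1 -> (B,1)->write 1,move L,goto C. Now: state=C, head=0, tape[-3..5]=010010100 (head:    ^)
Step 8: in state C at pos 0, read 0 -> (C,0)->write 0,move L,goto B. Now: state=B, head=-1, tape[-3..5]=010010100 (head:   ^)
Step 9: in state B at pos -1, read 0 -> (B,0)->write 1,move L,goto C. Now: state=C, head=-2, tape[-3..5]=011010100 (head:  ^)
Step 10: in state C at pos -2, read 1 -> (C,1)->write 0,move R,goto A. Now: state=A, head=-1, tape[-3..5]=001010100 (head:   ^)

Answer: A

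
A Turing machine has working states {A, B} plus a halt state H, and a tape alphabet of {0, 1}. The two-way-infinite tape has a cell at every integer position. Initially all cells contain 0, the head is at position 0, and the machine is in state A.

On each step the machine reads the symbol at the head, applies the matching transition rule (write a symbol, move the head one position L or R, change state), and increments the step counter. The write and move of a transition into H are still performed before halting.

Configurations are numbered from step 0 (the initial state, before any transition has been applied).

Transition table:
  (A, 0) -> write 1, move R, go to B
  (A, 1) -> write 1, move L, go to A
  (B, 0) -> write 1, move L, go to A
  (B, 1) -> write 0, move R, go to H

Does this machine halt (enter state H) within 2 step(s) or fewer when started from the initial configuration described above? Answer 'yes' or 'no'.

Step 1: in state A at pos 0, read 0 -> (A,0)->write 1,move R,goto B. Now: state=B, head=1, tape[-1..2]=0100 (head:   ^)
Step 2: in state B at pos 1, read 0 -> (B,0)->write 1,move L,goto A. Now: state=A, head=0, tape[-1..2]=0110 (head:  ^)
After 2 step(s): state = A (not H) -> not halted within 2 -> no

Answer: no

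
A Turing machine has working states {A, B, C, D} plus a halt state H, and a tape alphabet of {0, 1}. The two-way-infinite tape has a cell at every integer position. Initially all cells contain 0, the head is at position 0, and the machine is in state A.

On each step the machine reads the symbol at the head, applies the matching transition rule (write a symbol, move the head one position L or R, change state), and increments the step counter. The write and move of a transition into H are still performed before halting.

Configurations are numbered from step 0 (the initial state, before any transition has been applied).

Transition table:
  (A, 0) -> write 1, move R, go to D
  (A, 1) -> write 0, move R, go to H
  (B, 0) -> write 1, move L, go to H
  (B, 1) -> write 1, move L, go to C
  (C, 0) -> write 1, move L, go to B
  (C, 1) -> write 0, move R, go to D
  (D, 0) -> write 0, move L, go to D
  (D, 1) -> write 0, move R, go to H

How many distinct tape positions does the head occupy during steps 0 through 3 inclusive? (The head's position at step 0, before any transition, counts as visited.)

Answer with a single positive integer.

Answer: 2

Derivation:
Step 1: in state A at pos 0, read 0 -> (A,0)->write 1,move R,goto D. Now: state=D, head=1, tape[-1..2]=0100 (head:   ^)
Step 2: in state D at pos 1, read 0 -> (D,0)->write 0,move L,goto D. Now: state=D, head=0, tape[-1..2]=0100 (head:  ^)
Step 3: in state D at pos 0, read 1 -> (D,1)->write 0,move R,goto H. Now: state=H, head=1, tape[-1..2]=0000 (head:   ^)
Head positions at steps 0..3: starting at 0, distinct positions visited = {0, 1} -> 2 position(s)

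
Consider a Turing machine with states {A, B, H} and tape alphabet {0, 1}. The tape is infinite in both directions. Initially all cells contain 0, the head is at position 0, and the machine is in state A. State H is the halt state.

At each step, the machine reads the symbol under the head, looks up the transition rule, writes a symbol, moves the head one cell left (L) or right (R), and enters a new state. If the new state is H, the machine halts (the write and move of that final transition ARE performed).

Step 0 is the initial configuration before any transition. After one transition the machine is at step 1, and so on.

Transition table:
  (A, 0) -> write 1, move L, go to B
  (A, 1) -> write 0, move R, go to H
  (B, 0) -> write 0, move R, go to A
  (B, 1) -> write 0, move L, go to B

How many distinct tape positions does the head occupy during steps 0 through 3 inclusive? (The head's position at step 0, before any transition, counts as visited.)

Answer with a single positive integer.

Step 1: in state A at pos 0, read 0 -> (A,0)->write 1,move L,goto B. Now: state=B, head=-1, tape[-2..1]=0010 (head:  ^)
Step 2: in state B at pos -1, read 0 -> (B,0)->write 0,move R,goto A. Now: state=A, head=0, tape[-2..1]=0010 (head:   ^)
Step 3: in state A at pos 0, read 1 -> (A,1)->write 0,move R,goto H. Now: state=H, head=1, tape[-2..2]=00000 (head:    ^)
Head positions at steps 0..3: starting at 0, distinct positions visited = {-1, 0, 1} -> 3 position(s)

Answer: 3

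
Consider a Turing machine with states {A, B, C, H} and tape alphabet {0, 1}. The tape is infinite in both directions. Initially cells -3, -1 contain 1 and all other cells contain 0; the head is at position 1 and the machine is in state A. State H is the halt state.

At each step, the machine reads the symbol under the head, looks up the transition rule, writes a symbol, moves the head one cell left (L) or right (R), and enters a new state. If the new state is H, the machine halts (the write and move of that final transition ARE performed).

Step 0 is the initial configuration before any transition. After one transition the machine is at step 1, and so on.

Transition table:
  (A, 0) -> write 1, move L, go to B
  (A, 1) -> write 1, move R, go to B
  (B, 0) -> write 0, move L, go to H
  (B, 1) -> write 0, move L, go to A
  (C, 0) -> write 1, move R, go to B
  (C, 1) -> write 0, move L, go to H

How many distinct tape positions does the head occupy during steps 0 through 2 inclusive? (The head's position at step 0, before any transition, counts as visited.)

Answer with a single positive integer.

Step 1: in state A at pos 1, read 0 -> (A,0)->write 1,move L,goto B. Now: state=B, head=0, tape[-4..2]=0101010 (head:     ^)
Step 2: in state B at pos 0, read 0 -> (B,0)->write 0,move L,goto H. Now: state=H, head=-1, tape[-4..2]=0101010 (head:    ^)
Head positions at steps 0..2: starting at 1, distinct positions visited = {-1, 0, 1} -> 3 position(s)

Answer: 3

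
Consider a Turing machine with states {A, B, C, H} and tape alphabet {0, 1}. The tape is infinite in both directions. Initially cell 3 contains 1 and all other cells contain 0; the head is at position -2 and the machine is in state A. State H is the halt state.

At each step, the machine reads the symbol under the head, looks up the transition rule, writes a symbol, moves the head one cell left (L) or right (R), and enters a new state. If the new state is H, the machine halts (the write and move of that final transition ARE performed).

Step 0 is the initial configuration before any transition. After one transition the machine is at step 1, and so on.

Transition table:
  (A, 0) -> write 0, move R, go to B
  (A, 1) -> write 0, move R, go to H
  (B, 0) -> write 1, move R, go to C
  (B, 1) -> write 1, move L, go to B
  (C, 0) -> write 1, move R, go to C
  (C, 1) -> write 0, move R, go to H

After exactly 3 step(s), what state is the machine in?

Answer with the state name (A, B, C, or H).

Step 1: in state A at pos -2, read 0 -> (A,0)->write 0,move R,goto B. Now: state=B, head=-1, tape[-3..4]=00000010 (head:   ^)
Step 2: in state B at pos -1, read 0 -> (B,0)->write 1,move R,goto C. Now: state=C, head=0, tape[-3..4]=00100010 (head:    ^)
Step 3: in state C at pos 0, read 0 -> (C,0)->write 1,move R,goto C. Now: state=C, head=1, tape[-3..4]=00110010 (head:     ^)

Answer: C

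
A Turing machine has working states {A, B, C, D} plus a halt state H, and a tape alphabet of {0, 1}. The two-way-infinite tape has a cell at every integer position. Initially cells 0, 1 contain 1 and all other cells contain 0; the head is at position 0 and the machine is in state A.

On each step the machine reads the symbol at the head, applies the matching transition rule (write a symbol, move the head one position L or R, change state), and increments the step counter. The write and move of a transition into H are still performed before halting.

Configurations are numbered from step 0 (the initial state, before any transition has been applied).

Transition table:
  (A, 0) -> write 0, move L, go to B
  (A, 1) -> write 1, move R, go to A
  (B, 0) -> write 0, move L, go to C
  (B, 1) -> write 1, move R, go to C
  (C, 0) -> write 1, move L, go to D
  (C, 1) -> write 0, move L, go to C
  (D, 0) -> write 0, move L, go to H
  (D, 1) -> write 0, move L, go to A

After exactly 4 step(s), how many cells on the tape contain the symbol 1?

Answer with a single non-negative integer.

Answer: 2

Derivation:
Step 1: in state A at pos 0, read 1 -> (A,1)->write 1,move R,goto A. Now: state=A, head=1, tape[-1..2]=0110 (head:   ^)
Step 2: in state A at pos 1, read 1 -> (A,1)->write 1,move R,goto A. Now: state=A, head=2, tape[-1..3]=01100 (head:    ^)
Step 3: in state A at pos 2, read 0 -> (A,0)->write 0,move L,goto B. Now: state=B, head=1, tape[-1..3]=01100 (head:   ^)
Step 4: in state B at pos 1, read 1 -> (B,1)->write 1,move R,goto C. Now: state=C, head=2, tape[-1..3]=01100 (head:    ^)
Cells containing 1 after step 4: {0, 1} -> 2 cell(s)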